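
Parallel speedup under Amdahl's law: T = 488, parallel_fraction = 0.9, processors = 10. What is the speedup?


Amdahl's law: T_p = T × ((1-p) + p/N)
= 488 × ((1-0.9) + 0.9/10)
= 488 × (0.10 + 0.0900)
= 488 × 0.1900
= 92.72
Speedup = 488/92.72
= 5.26×


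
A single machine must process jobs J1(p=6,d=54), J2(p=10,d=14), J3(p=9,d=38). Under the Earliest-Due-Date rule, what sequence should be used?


EDD: sort by earliest due date
  J2: d=14, p=10
  J3: d=38, p=9
  J1: d=54, p=6
Order: J2 → J3 → J1


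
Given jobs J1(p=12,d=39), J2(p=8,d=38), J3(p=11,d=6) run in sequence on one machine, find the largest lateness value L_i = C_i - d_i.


Lateness per job (L = C - d):
  J1: C=12, d=39, L=-27
  J2: C=20, d=38, L=-18
  J3: C=31, d=6, L=25
Lmax = max(-27, -18, 25)
= 25


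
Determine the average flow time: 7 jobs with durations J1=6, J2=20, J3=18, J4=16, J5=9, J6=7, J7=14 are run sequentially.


Completion times:
  J1: completes at 6
  J2: completes at 26
  J3: completes at 44
  J4: completes at 60
  J5: completes at 69
  J6: completes at 76
  J7: completes at 90
Sum = 371
Average = 371/7
= 53.00


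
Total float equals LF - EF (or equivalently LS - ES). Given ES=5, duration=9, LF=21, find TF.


EF = ES + duration = 5 + 9 = 14
LS = LF - duration = 21 - 9 = 12
Total Float = LF - EF = 21 - 14
(or LS - ES = 12 - 5)
= 7


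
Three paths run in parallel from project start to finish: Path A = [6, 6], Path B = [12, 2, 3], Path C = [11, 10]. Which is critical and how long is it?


Path A: 6 + 6 = 12
Path B: 12 + 2 + 3 = 17
Path C: 11 + 10 = 21
Critical path = longest = max(12, 17, 21)
= 21 (Path C)


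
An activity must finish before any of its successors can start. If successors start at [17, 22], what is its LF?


LF = min of all successor start times
Successors start at: [17, 22]
LF = min(17, 22)
= 17


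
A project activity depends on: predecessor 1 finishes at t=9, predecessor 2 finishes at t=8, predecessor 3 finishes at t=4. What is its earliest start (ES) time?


ES = max of all predecessor completion times
Predecessors: [9, 8, 4]
ES = max(9, 8, 4)
= 9


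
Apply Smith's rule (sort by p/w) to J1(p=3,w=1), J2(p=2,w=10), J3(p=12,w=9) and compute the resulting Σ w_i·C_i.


WSPT order (by p/w): J2 → J3 → J1
  J2: C=2, w·C=10×2=20
  J3: C=14, w·C=9×14=126
  J1: C=17, w·C=1×17=17
Σ w·C = 163
= 163


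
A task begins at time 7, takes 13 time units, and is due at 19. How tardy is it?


Completion = start + processing = 7 + 13 = 20
Tardiness = max(0, C - d) = max(0, 20 - 19)
= max(0, 1)
= 1


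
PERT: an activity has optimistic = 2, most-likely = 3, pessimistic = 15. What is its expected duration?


te = (o + 4m + p) / 6
= (2 + 4×3 + 15) / 6
= (2 + 12 + 15) / 6
= 29 / 6
= 4.83


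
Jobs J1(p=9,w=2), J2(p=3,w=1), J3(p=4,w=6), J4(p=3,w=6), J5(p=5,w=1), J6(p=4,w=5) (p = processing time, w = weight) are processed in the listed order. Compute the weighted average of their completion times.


Completion times:
  J1: C=9, w×C=2×9=18
  J2: C=12, w×C=1×12=12
  J3: C=16, w×C=6×16=96
  J4: C=19, w×C=6×19=114
  J5: C=24, w×C=1×24=24
  J6: C=28, w×C=5×28=140
Sum w×C = 404
Sum w = 21
Weighted avg = 404/21
= 19.24


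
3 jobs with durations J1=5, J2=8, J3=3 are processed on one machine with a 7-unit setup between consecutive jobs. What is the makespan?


Makespan = Σ processing + (n-1) × setup
= (5 + 8 + 3) + (3-1)×7
= 16 + 14
= 30 time units


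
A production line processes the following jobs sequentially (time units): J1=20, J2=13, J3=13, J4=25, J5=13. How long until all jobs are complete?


Sequential makespan: sum all processing times
= 20 + 13 + 13 + 25 + 13
= 84 time units


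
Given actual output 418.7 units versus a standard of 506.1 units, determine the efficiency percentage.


Efficiency = (actual / standard) × 100
= (418.7 / 506.1) × 100
= 82.7%


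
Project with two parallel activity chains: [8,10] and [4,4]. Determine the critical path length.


Path A: 8 + 10 = 18
Path B: 4 + 4 = 8
Critical path = longest = max(18, 8)
= 18 (Path A)


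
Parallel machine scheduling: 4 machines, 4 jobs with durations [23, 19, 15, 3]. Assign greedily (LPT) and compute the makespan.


Jobs (LPT sorted): [23, 19, 15, 3]
Machines: 4
  J=23 → Machine 1 (load: 0+23=23)
  J=19 → Machine 2 (load: 0+19=19)
  J=15 → Machine 3 (load: 0+15=15)
  J=3 → Machine 4 (load: 0+3=3)
Machine loads: [23, 19, 15, 3]
Makespan = max = 23 time units


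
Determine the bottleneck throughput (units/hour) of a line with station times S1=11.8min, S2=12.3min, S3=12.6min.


Bottleneck = longest station time
Station times: [11.8, 12.3, 12.6]
Max = 12.6 min
Rate = 60 / 12.6
= 4.76 units/hour (bottleneck: 12.6min)


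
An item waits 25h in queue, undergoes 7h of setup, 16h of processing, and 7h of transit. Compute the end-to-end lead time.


Lead time = queue + setup + processing + transit
= 25 + 7 + 16 + 7
= 55 hours


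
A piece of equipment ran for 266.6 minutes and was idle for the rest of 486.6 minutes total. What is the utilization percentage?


Utilization = busy / total × 100
= 266.6 / 486.6 × 100
= 54.8%


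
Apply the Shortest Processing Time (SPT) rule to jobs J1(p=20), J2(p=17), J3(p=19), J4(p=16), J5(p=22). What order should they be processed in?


SPT: sort by shortest processing time
  J4: p=16
  J2: p=17
  J3: p=19
  J1: p=20
  J5: p=22
Order: J4 → J2 → J3 → J1 → J5


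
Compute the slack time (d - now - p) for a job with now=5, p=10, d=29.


Slack = due - current_time - processing
= 29 - 5 - 10
= 14


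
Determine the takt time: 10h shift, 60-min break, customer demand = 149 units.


Available = 10×60 - 60 = 540 min
Takt time = 540 / 149
= 3.62 min/unit


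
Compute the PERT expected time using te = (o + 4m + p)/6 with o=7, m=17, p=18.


te = (o + 4m + p) / 6
= (7 + 4×17 + 18) / 6
= (7 + 68 + 18) / 6
= 93 / 6
= 15.50


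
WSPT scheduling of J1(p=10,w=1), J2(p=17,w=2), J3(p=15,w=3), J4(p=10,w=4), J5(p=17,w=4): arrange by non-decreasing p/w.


WSPT (Smith's rule): sort by p/w ascending
  J4: p/w = 10/4 = 2.500
  J5: p/w = 17/4 = 4.250
  J3: p/w = 15/3 = 5.000
  J2: p/w = 17/2 = 8.500
  J1: p/w = 10/1 = 10.000
Order: J4 → J5 → J3 → J2 → J1


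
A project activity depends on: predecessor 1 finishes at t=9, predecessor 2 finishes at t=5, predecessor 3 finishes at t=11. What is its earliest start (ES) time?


ES = max of all predecessor completion times
Predecessors: [9, 5, 11]
ES = max(9, 5, 11)
= 11


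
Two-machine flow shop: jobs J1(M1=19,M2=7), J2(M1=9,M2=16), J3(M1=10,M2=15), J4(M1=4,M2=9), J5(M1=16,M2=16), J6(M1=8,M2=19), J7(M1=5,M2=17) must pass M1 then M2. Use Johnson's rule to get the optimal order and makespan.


Johnson's rule:
Group 1 (M1≤M2, sort by M1): ['J4', 'J7', 'J6', 'J2', 'J3', 'J5']
Group 2 (M1>M2, sort desc M2): ['J1']
Sequence: J4 → J7 → J6 → J2 → J3 → J5 → J1
Makespan calculation:
  J4: M1 done=4, M2 done=13
  J7: M1 done=9, M2 done=30
  J6: M1 done=17, M2 done=49
  J2: M1 done=26, M2 done=65
  J3: M1 done=36, M2 done=80
  J5: M1 done=52, M2 done=96
  J1: M1 done=71, M2 done=103
= Sequence: J4 → J7 → J6 → J2 → J3 → J5 → J1, Makespan: 103


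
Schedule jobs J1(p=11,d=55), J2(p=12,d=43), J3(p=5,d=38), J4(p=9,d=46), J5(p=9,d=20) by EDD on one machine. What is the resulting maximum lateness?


EDD order: J5 → J3 → J2 → J4 → J1
Completion and lateness:
  J5: C=9, d=20, L=9-20=-11
  J3: C=14, d=38, L=14-38=-24
  J2: C=26, d=43, L=26-43=-17
  J4: C=35, d=46, L=35-46=-11
  J1: C=46, d=55, L=46-55=-9
Lmax = max(-11, -24, -17, -11, -9)
= -9


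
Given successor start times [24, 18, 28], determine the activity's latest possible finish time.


LF = min of all successor start times
Successors start at: [24, 18, 28]
LF = min(24, 18, 28)
= 18


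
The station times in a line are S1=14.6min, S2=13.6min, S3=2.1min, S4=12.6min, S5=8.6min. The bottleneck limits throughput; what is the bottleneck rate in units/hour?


Bottleneck = longest station time
Station times: [14.6, 13.6, 2.1, 12.6, 8.6]
Max = 14.6 min
Rate = 60 / 14.6
= 4.11 units/hour (bottleneck: 14.6min)


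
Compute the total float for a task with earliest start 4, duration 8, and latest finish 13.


EF = ES + duration = 4 + 8 = 12
LS = LF - duration = 13 - 8 = 5
Total Float = LF - EF = 13 - 12
(or LS - ES = 5 - 4)
= 1


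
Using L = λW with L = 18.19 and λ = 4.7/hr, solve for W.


Little's law: L = λW → W = L / λ
= 18.19 / 4.7
= 3.87 hours


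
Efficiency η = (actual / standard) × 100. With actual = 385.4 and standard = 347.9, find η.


Efficiency = (actual / standard) × 100
= (385.4 / 347.9) × 100
= 110.8%


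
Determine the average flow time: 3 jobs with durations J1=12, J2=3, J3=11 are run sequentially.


Completion times:
  J1: completes at 12
  J2: completes at 15
  J3: completes at 26
Sum = 53
Average = 53/3
= 17.67


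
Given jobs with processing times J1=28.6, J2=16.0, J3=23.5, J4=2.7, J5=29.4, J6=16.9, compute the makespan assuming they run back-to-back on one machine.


Sequential makespan: sum all processing times
= 28.6 + 16.0 + 23.5 + 2.7 + 29.4 + 16.9
= 117.1 time units


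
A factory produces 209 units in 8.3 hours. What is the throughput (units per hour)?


Throughput = units / time
= 209 / 8.3
= 25.2 units/hour


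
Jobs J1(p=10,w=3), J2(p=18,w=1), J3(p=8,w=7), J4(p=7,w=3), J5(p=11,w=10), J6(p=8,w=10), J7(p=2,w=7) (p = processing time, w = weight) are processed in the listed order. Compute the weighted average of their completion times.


Completion times:
  J1: C=10, w×C=3×10=30
  J2: C=28, w×C=1×28=28
  J3: C=36, w×C=7×36=252
  J4: C=43, w×C=3×43=129
  J5: C=54, w×C=10×54=540
  J6: C=62, w×C=10×62=620
  J7: C=64, w×C=7×64=448
Sum w×C = 2047
Sum w = 41
Weighted avg = 2047/41
= 49.93


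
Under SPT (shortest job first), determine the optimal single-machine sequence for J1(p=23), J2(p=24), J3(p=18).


SPT: sort by shortest processing time
  J3: p=18
  J1: p=23
  J2: p=24
Order: J3 → J1 → J2


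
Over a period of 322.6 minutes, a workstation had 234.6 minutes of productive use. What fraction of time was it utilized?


Utilization = busy / total × 100
= 234.6 / 322.6 × 100
= 72.7%


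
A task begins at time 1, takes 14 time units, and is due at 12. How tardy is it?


Completion = start + processing = 1 + 14 = 15
Tardiness = max(0, C - d) = max(0, 15 - 12)
= max(0, 3)
= 3


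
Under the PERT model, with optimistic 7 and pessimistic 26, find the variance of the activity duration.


σ² = ((p - o) / 6)² = (p - o)² / 36
= (26 - 7)² / 36
= 19² / 36
= 361 / 36
= 10.0278


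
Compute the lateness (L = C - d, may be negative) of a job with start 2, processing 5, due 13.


Completion = 2 + 5 = 7
Lateness = C - d = 7 - 13
= -6


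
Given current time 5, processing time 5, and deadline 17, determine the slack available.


Slack = due - current_time - processing
= 17 - 5 - 5
= 7


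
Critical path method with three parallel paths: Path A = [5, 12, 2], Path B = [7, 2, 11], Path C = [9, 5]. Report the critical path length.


Path A: 5 + 12 + 2 = 19
Path B: 7 + 2 + 11 = 20
Path C: 9 + 5 = 14
Critical path = longest = max(19, 20, 14)
= 20 (Path B)


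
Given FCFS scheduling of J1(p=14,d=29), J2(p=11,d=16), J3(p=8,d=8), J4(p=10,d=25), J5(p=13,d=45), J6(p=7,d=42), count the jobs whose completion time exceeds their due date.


Completion vs due date:
  J1: C=14, d=29 → on time
  J2: C=25, d=16 → TARDY
  J3: C=33, d=8 → TARDY
  J4: C=43, d=25 → TARDY
  J5: C=56, d=45 → TARDY
  J6: C=63, d=42 → TARDY
Tardy jobs: J2, J3, J4, J5, J6
Count = 5


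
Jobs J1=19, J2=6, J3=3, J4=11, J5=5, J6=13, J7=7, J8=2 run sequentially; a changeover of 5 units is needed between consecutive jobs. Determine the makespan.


Makespan = Σ processing + (n-1) × setup
= (19 + 6 + 3 + 11 + 5 + 13 + 7 + 2) + (8-1)×5
= 66 + 35
= 101 time units


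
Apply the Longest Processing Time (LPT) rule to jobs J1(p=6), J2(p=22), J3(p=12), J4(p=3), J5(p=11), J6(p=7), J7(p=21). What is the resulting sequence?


LPT: sort by longest processing time first
  J2: p=22
  J7: p=21
  J3: p=12
  J5: p=11
  J6: p=7
  J1: p=6
  J4: p=3
Order: J2 → J7 → J3 → J5 → J6 → J1 → J4


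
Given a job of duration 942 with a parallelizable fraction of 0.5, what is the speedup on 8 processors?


Amdahl's law: T_p = T × ((1-p) + p/N)
= 942 × ((1-0.5) + 0.5/8)
= 942 × (0.50 + 0.0625)
= 942 × 0.5625
= 529.88
Speedup = 942/529.88
= 1.78×


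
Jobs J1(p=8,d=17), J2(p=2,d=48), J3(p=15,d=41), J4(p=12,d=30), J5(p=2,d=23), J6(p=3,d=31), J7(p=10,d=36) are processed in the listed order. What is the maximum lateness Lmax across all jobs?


Lateness per job (L = C - d):
  J1: C=8, d=17, L=-9
  J2: C=10, d=48, L=-38
  J3: C=25, d=41, L=-16
  J4: C=37, d=30, L=7
  J5: C=39, d=23, L=16
  J6: C=42, d=31, L=11
  J7: C=52, d=36, L=16
Lmax = max(-9, -38, -16, 7, 16, 11, 16)
= 16


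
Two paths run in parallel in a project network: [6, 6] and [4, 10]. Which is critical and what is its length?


Path A: 6 + 6 = 12
Path B: 4 + 10 = 14
Critical path = longest = max(12, 14)
= 14 (Path B)


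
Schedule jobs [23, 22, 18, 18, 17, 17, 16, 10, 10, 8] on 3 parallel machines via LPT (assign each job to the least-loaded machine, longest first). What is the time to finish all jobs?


Jobs (LPT sorted): [23, 22, 18, 18, 17, 17, 16, 10, 10, 8]
Machines: 3
  J=23 → Machine 1 (load: 0+23=23)
  J=22 → Machine 2 (load: 0+22=22)
  J=18 → Machine 3 (load: 0+18=18)
  J=18 → Machine 3 (load: 18+18=36)
  J=17 → Machine 2 (load: 22+17=39)
  J=17 → Machine 1 (load: 23+17=40)
  J=16 → Machine 3 (load: 36+16=52)
  J=10 → Machine 2 (load: 39+10=49)
  J=10 → Machine 1 (load: 40+10=50)
  J=8 → Machine 2 (load: 49+8=57)
Machine loads: [50, 57, 52]
Makespan = max = 57 time units


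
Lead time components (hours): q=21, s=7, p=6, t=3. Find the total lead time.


Lead time = queue + setup + processing + transit
= 21 + 7 + 6 + 3
= 37 hours


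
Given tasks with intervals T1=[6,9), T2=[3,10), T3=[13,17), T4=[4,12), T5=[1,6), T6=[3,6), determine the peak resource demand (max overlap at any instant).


Check each time point for overlaps:
  t=4: 4 tasks active (T2, T4, T5, T6)
Max concurrent = 4


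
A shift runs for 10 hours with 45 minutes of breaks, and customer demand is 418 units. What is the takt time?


Available = 10×60 - 45 = 555 min
Takt time = 555 / 418
= 1.33 min/unit


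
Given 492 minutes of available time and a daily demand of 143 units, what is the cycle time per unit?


Cycle time = available time / demand
= 492 / 143
= 3.44 min/unit


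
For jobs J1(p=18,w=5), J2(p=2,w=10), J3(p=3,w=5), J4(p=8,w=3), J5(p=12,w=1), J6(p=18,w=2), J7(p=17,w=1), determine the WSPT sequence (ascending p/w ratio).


WSPT (Smith's rule): sort by p/w ascending
  J2: p/w = 2/10 = 0.200
  J3: p/w = 3/5 = 0.600
  J4: p/w = 8/3 = 2.667
  J1: p/w = 18/5 = 3.600
  J6: p/w = 18/2 = 9.000
  J5: p/w = 12/1 = 12.000
  J7: p/w = 17/1 = 17.000
Order: J2 → J3 → J4 → J1 → J6 → J5 → J7


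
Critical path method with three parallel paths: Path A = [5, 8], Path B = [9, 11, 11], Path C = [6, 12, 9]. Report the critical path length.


Path A: 5 + 8 = 13
Path B: 9 + 11 + 11 = 31
Path C: 6 + 12 + 9 = 27
Critical path = longest = max(13, 31, 27)
= 31 (Path B)


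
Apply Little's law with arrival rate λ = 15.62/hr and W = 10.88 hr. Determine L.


Little's law: L = λ × W
= 15.62 × 10.88
= 169.95


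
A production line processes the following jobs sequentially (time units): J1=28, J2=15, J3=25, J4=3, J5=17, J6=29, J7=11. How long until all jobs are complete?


Sequential makespan: sum all processing times
= 28 + 15 + 25 + 3 + 17 + 29 + 11
= 128 time units


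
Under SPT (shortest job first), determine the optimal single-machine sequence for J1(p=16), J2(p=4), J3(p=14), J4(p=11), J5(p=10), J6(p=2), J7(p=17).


SPT: sort by shortest processing time
  J6: p=2
  J2: p=4
  J5: p=10
  J4: p=11
  J3: p=14
  J1: p=16
  J7: p=17
Order: J6 → J2 → J5 → J4 → J3 → J1 → J7


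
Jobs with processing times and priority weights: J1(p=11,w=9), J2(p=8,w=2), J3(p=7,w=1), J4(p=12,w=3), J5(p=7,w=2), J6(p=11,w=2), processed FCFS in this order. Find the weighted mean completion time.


Completion times:
  J1: C=11, w×C=9×11=99
  J2: C=19, w×C=2×19=38
  J3: C=26, w×C=1×26=26
  J4: C=38, w×C=3×38=114
  J5: C=45, w×C=2×45=90
  J6: C=56, w×C=2×56=112
Sum w×C = 479
Sum w = 19
Weighted avg = 479/19
= 25.21


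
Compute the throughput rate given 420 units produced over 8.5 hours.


Throughput = units / time
= 420 / 8.5
= 49.4 units/hour


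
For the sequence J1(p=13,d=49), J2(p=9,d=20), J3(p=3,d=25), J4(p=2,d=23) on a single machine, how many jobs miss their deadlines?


Completion vs due date:
  J1: C=13, d=49 → on time
  J2: C=22, d=20 → TARDY
  J3: C=25, d=25 → on time
  J4: C=27, d=23 → TARDY
Tardy jobs: J2, J4
Count = 2


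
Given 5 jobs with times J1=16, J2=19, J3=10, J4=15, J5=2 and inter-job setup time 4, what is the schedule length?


Makespan = Σ processing + (n-1) × setup
= (16 + 19 + 10 + 15 + 2) + (5-1)×4
= 62 + 16
= 78 time units


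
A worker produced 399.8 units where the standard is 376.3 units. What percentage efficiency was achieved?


Efficiency = (actual / standard) × 100
= (399.8 / 376.3) × 100
= 106.2%


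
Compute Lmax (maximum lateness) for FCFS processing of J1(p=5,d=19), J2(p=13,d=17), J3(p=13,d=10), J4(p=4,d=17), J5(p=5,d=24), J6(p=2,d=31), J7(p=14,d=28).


Lateness per job (L = C - d):
  J1: C=5, d=19, L=-14
  J2: C=18, d=17, L=1
  J3: C=31, d=10, L=21
  J4: C=35, d=17, L=18
  J5: C=40, d=24, L=16
  J6: C=42, d=31, L=11
  J7: C=56, d=28, L=28
Lmax = max(-14, 1, 21, 18, 16, 11, 28)
= 28


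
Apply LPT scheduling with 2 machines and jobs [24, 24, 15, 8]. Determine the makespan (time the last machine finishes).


Jobs (LPT sorted): [24, 24, 15, 8]
Machines: 2
  J=24 → Machine 1 (load: 0+24=24)
  J=24 → Machine 2 (load: 0+24=24)
  J=15 → Machine 1 (load: 24+15=39)
  J=8 → Machine 2 (load: 24+8=32)
Machine loads: [39, 32]
Makespan = max = 39 time units


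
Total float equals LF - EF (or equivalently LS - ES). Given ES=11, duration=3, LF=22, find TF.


EF = ES + duration = 11 + 3 = 14
LS = LF - duration = 22 - 3 = 19
Total Float = LF - EF = 22 - 14
(or LS - ES = 19 - 11)
= 8


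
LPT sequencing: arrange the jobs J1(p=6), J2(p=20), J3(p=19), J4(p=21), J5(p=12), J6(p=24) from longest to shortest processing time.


LPT: sort by longest processing time first
  J6: p=24
  J4: p=21
  J2: p=20
  J3: p=19
  J5: p=12
  J1: p=6
Order: J6 → J4 → J2 → J3 → J5 → J1


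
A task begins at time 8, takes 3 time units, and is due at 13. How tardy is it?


Completion = start + processing = 8 + 3 = 11
Tardiness = max(0, C - d) = max(0, 11 - 13)
= max(0, -2)
= 0


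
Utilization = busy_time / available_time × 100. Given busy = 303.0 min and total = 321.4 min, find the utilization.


Utilization = busy / total × 100
= 303.0 / 321.4 × 100
= 94.3%


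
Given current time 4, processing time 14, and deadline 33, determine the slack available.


Slack = due - current_time - processing
= 33 - 4 - 14
= 15


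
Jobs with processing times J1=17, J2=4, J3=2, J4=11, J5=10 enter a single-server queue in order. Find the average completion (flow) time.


Completion times:
  J1: completes at 17
  J2: completes at 21
  J3: completes at 23
  J4: completes at 34
  J5: completes at 44
Sum = 139
Average = 139/5
= 27.80


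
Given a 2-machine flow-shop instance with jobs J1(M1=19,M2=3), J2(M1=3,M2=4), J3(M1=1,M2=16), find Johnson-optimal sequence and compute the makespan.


Johnson's rule:
Group 1 (M1≤M2, sort by M1): ['J3', 'J2']
Group 2 (M1>M2, sort desc M2): ['J1']
Sequence: J3 → J2 → J1
Makespan calculation:
  J3: M1 done=1, M2 done=17
  J2: M1 done=4, M2 done=21
  J1: M1 done=23, M2 done=26
= Sequence: J3 → J2 → J1, Makespan: 26


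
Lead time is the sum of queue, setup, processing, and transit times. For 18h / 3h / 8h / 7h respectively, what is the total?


Lead time = queue + setup + processing + transit
= 18 + 3 + 8 + 7
= 36 hours


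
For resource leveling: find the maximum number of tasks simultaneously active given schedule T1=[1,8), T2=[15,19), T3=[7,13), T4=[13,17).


Check each time point for overlaps:
  t=7: 2 tasks active (T1, T3)
Max concurrent = 2


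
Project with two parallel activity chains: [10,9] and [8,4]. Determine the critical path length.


Path A: 10 + 9 = 19
Path B: 8 + 4 = 12
Critical path = longest = max(19, 12)
= 19 (Path A)


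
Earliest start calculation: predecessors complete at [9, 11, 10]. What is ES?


ES = max of all predecessor completion times
Predecessors: [9, 11, 10]
ES = max(9, 11, 10)
= 11


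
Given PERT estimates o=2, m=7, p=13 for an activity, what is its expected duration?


te = (o + 4m + p) / 6
= (2 + 4×7 + 13) / 6
= (2 + 28 + 13) / 6
= 43 / 6
= 7.17


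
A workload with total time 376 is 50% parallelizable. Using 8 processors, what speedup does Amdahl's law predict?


Amdahl's law: T_p = T × ((1-p) + p/N)
= 376 × ((1-0.5) + 0.5/8)
= 376 × (0.50 + 0.0625)
= 376 × 0.5625
= 211.50
Speedup = 376/211.50
= 1.78×


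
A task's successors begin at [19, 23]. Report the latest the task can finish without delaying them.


LF = min of all successor start times
Successors start at: [19, 23]
LF = min(19, 23)
= 19


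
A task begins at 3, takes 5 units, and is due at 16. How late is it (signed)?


Completion = 3 + 5 = 8
Lateness = C - d = 8 - 16
= -8


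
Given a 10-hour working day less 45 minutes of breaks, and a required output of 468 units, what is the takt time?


Available = 10×60 - 45 = 555 min
Takt time = 555 / 468
= 1.19 min/unit


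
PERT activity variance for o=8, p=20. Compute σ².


σ² = ((p - o) / 6)² = (p - o)² / 36
= (20 - 8)² / 36
= 12² / 36
= 144 / 36
= 4.0000


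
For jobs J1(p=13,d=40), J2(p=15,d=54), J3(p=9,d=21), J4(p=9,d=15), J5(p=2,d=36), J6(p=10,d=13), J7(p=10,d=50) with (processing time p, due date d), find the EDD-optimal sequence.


EDD: sort by earliest due date
  J6: d=13, p=10
  J4: d=15, p=9
  J3: d=21, p=9
  J5: d=36, p=2
  J1: d=40, p=13
  J7: d=50, p=10
  J2: d=54, p=15
Order: J6 → J4 → J3 → J5 → J1 → J7 → J2


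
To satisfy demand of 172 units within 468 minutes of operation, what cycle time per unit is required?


Cycle time = available time / demand
= 468 / 172
= 2.72 min/unit


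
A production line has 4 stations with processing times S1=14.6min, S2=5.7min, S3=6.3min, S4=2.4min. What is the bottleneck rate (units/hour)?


Bottleneck = longest station time
Station times: [14.6, 5.7, 6.3, 2.4]
Max = 14.6 min
Rate = 60 / 14.6
= 4.11 units/hour (bottleneck: 14.6min)


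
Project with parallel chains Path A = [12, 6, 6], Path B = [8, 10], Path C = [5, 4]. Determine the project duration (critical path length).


Path A: 12 + 6 + 6 = 24
Path B: 8 + 10 = 18
Path C: 5 + 4 = 9
Critical path = longest = max(24, 18, 9)
= 24 (Path A)


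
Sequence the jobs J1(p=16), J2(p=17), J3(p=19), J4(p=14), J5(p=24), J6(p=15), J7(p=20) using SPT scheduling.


SPT: sort by shortest processing time
  J4: p=14
  J6: p=15
  J1: p=16
  J2: p=17
  J3: p=19
  J7: p=20
  J5: p=24
Order: J4 → J6 → J1 → J2 → J3 → J7 → J5


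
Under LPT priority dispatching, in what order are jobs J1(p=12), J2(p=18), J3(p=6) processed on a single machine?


LPT: sort by longest processing time first
  J2: p=18
  J1: p=12
  J3: p=6
Order: J2 → J1 → J3


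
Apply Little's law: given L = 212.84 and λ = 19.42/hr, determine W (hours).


Little's law: L = λW → W = L / λ
= 212.84 / 19.42
= 10.96 hours


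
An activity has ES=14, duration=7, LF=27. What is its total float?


EF = ES + duration = 14 + 7 = 21
LS = LF - duration = 27 - 7 = 20
Total Float = LF - EF = 27 - 21
(or LS - ES = 20 - 14)
= 6


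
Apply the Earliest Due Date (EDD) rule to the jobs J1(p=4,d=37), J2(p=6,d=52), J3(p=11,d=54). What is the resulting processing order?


EDD: sort by earliest due date
  J1: d=37, p=4
  J2: d=52, p=6
  J3: d=54, p=11
Order: J1 → J2 → J3


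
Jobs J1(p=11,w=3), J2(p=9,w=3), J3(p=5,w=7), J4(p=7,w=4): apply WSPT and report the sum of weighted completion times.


WSPT order (by p/w): J3 → J4 → J2 → J1
  J3: C=5, w·C=7×5=35
  J4: C=12, w·C=4×12=48
  J2: C=21, w·C=3×21=63
  J1: C=32, w·C=3×32=96
Σ w·C = 242
= 242


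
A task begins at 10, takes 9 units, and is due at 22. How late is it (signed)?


Completion = 10 + 9 = 19
Lateness = C - d = 19 - 22
= -3


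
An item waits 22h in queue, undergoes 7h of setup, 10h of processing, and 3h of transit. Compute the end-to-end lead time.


Lead time = queue + setup + processing + transit
= 22 + 7 + 10 + 3
= 42 hours


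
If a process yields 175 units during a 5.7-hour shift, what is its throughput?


Throughput = units / time
= 175 / 5.7
= 30.7 units/hour


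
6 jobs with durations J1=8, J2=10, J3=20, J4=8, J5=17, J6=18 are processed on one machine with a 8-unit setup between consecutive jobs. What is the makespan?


Makespan = Σ processing + (n-1) × setup
= (8 + 10 + 20 + 8 + 17 + 18) + (6-1)×8
= 81 + 40
= 121 time units


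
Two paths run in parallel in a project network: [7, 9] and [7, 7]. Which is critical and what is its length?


Path A: 7 + 9 = 16
Path B: 7 + 7 = 14
Critical path = longest = max(16, 14)
= 16 (Path A)


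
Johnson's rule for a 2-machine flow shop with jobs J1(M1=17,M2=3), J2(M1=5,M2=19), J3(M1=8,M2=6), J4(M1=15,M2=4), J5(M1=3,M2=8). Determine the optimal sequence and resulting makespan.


Johnson's rule:
Group 1 (M1≤M2, sort by M1): ['J5', 'J2']
Group 2 (M1>M2, sort desc M2): ['J3', 'J4', 'J1']
Sequence: J5 → J2 → J3 → J4 → J1
Makespan calculation:
  J5: M1 done=3, M2 done=11
  J2: M1 done=8, M2 done=30
  J3: M1 done=16, M2 done=36
  J4: M1 done=31, M2 done=40
  J1: M1 done=48, M2 done=51
= Sequence: J5 → J2 → J3 → J4 → J1, Makespan: 51


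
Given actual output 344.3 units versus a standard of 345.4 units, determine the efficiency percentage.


Efficiency = (actual / standard) × 100
= (344.3 / 345.4) × 100
= 99.7%


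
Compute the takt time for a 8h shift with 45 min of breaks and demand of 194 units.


Available = 8×60 - 45 = 435 min
Takt time = 435 / 194
= 2.24 min/unit


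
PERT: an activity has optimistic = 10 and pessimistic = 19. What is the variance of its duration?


σ² = ((p - o) / 6)² = (p - o)² / 36
= (19 - 10)² / 36
= 9² / 36
= 81 / 36
= 2.2500


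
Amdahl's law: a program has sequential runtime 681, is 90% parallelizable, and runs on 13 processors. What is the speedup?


Amdahl's law: T_p = T × ((1-p) + p/N)
= 681 × ((1-0.9) + 0.9/13)
= 681 × (0.10 + 0.0692)
= 681 × 0.1692
= 115.25
Speedup = 681/115.25
= 5.91×


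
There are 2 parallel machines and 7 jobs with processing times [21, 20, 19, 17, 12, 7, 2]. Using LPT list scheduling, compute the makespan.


Jobs (LPT sorted): [21, 20, 19, 17, 12, 7, 2]
Machines: 2
  J=21 → Machine 1 (load: 0+21=21)
  J=20 → Machine 2 (load: 0+20=20)
  J=19 → Machine 2 (load: 20+19=39)
  J=17 → Machine 1 (load: 21+17=38)
  J=12 → Machine 1 (load: 38+12=50)
  J=7 → Machine 2 (load: 39+7=46)
  J=2 → Machine 2 (load: 46+2=48)
Machine loads: [50, 48]
Makespan = max = 50 time units


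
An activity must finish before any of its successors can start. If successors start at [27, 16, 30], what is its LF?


LF = min of all successor start times
Successors start at: [27, 16, 30]
LF = min(27, 16, 30)
= 16


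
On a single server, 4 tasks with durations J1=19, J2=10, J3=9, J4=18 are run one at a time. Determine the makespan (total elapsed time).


Sequential makespan: sum all processing times
= 19 + 10 + 9 + 18
= 56 time units


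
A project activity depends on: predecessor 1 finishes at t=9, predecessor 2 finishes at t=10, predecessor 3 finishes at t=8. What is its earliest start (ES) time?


ES = max of all predecessor completion times
Predecessors: [9, 10, 8]
ES = max(9, 10, 8)
= 10


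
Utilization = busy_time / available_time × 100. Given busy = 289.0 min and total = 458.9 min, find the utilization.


Utilization = busy / total × 100
= 289.0 / 458.9 × 100
= 63.0%


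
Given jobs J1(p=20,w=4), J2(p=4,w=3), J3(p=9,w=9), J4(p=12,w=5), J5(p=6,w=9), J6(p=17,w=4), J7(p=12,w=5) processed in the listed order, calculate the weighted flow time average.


Completion times:
  J1: C=20, w×C=4×20=80
  J2: C=24, w×C=3×24=72
  J3: C=33, w×C=9×33=297
  J4: C=45, w×C=5×45=225
  J5: C=51, w×C=9×51=459
  J6: C=68, w×C=4×68=272
  J7: C=80, w×C=5×80=400
Sum w×C = 1805
Sum w = 39
Weighted avg = 1805/39
= 46.28


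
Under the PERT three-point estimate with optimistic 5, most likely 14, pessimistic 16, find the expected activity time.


te = (o + 4m + p) / 6
= (5 + 4×14 + 16) / 6
= (5 + 56 + 16) / 6
= 77 / 6
= 12.83


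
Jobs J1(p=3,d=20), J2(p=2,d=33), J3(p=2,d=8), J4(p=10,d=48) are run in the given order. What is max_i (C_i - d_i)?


Lateness per job (L = C - d):
  J1: C=3, d=20, L=-17
  J2: C=5, d=33, L=-28
  J3: C=7, d=8, L=-1
  J4: C=17, d=48, L=-31
Lmax = max(-17, -28, -1, -31)
= -1


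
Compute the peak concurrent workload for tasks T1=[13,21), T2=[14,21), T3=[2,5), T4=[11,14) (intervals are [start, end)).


Check each time point for overlaps:
  t=13: 2 tasks active (T1, T4)
Max concurrent = 2


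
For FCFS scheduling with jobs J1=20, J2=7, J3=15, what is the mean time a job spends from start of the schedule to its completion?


Completion times:
  J1: completes at 20
  J2: completes at 27
  J3: completes at 42
Sum = 89
Average = 89/3
= 29.67


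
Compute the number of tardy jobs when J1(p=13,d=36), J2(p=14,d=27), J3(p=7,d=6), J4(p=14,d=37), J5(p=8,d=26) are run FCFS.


Completion vs due date:
  J1: C=13, d=36 → on time
  J2: C=27, d=27 → on time
  J3: C=34, d=6 → TARDY
  J4: C=48, d=37 → TARDY
  J5: C=56, d=26 → TARDY
Tardy jobs: J3, J4, J5
Count = 3


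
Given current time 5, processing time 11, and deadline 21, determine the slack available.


Slack = due - current_time - processing
= 21 - 5 - 11
= 5


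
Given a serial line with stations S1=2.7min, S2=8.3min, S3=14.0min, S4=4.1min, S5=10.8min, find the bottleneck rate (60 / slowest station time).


Bottleneck = longest station time
Station times: [2.7, 8.3, 14.0, 4.1, 10.8]
Max = 14.0 min
Rate = 60 / 14.0
= 4.29 units/hour (bottleneck: 14.0min)


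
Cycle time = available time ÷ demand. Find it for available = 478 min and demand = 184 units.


Cycle time = available time / demand
= 478 / 184
= 2.60 min/unit


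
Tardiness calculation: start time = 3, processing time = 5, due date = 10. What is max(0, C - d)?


Completion = start + processing = 3 + 5 = 8
Tardiness = max(0, C - d) = max(0, 8 - 10)
= max(0, -2)
= 0


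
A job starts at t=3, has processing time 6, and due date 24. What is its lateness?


Completion = 3 + 6 = 9
Lateness = C - d = 9 - 24
= -15


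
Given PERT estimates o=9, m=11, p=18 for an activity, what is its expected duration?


te = (o + 4m + p) / 6
= (9 + 4×11 + 18) / 6
= (9 + 44 + 18) / 6
= 71 / 6
= 11.83


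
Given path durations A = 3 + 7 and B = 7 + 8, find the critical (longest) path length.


Path A: 3 + 7 = 10
Path B: 7 + 8 = 15
Critical path = longest = max(10, 15)
= 15 (Path B)


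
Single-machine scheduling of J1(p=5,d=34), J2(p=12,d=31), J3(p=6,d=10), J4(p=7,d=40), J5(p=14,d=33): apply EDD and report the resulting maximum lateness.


EDD order: J3 → J2 → J5 → J1 → J4
Completion and lateness:
  J3: C=6, d=10, L=6-10=-4
  J2: C=18, d=31, L=18-31=-13
  J5: C=32, d=33, L=32-33=-1
  J1: C=37, d=34, L=37-34=3
  J4: C=44, d=40, L=44-40=4
Lmax = max(-4, -13, -1, 3, 4)
= 4


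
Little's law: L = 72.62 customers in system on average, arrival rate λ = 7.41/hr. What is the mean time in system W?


Little's law: L = λW → W = L / λ
= 72.62 / 7.41
= 9.80 hours


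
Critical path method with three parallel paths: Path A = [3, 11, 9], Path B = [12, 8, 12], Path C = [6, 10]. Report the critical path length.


Path A: 3 + 11 + 9 = 23
Path B: 12 + 8 + 12 = 32
Path C: 6 + 10 = 16
Critical path = longest = max(23, 32, 16)
= 32 (Path B)


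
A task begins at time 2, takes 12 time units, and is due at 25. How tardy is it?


Completion = start + processing = 2 + 12 = 14
Tardiness = max(0, C - d) = max(0, 14 - 25)
= max(0, -11)
= 0


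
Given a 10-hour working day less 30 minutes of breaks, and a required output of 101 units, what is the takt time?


Available = 10×60 - 30 = 570 min
Takt time = 570 / 101
= 5.64 min/unit


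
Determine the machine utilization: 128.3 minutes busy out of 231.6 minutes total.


Utilization = busy / total × 100
= 128.3 / 231.6 × 100
= 55.4%


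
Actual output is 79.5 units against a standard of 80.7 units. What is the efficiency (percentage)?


Efficiency = (actual / standard) × 100
= (79.5 / 80.7) × 100
= 98.5%


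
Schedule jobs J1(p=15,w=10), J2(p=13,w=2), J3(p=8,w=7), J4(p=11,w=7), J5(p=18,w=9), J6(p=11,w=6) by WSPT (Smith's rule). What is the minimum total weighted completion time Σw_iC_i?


WSPT order (by p/w): J3 → J1 → J4 → J6 → J5 → J2
  J3: C=8, w·C=7×8=56
  J1: C=23, w·C=10×23=230
  J4: C=34, w·C=7×34=238
  J6: C=45, w·C=6×45=270
  J5: C=63, w·C=9×63=567
  J2: C=76, w·C=2×76=152
Σ w·C = 1513
= 1513


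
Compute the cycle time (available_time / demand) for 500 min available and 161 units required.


Cycle time = available time / demand
= 500 / 161
= 3.11 min/unit


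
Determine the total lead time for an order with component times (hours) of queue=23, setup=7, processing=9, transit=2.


Lead time = queue + setup + processing + transit
= 23 + 7 + 9 + 2
= 41 hours


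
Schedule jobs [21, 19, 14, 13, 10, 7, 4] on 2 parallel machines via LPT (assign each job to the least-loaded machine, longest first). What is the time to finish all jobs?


Jobs (LPT sorted): [21, 19, 14, 13, 10, 7, 4]
Machines: 2
  J=21 → Machine 1 (load: 0+21=21)
  J=19 → Machine 2 (load: 0+19=19)
  J=14 → Machine 2 (load: 19+14=33)
  J=13 → Machine 1 (load: 21+13=34)
  J=10 → Machine 2 (load: 33+10=43)
  J=7 → Machine 1 (load: 34+7=41)
  J=4 → Machine 1 (load: 41+4=45)
Machine loads: [45, 43]
Makespan = max = 45 time units


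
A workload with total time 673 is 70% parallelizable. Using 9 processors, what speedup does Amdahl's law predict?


Amdahl's law: T_p = T × ((1-p) + p/N)
= 673 × ((1-0.7) + 0.7/9)
= 673 × (0.30 + 0.0778)
= 673 × 0.3778
= 254.24
Speedup = 673/254.24
= 2.65×


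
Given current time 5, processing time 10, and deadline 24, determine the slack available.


Slack = due - current_time - processing
= 24 - 5 - 10
= 9


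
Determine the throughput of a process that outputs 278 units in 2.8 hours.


Throughput = units / time
= 278 / 2.8
= 99.3 units/hour


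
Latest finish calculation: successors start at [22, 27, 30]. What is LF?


LF = min of all successor start times
Successors start at: [22, 27, 30]
LF = min(22, 27, 30)
= 22


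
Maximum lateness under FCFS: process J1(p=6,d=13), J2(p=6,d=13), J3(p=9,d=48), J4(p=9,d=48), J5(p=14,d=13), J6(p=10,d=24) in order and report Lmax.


Lateness per job (L = C - d):
  J1: C=6, d=13, L=-7
  J2: C=12, d=13, L=-1
  J3: C=21, d=48, L=-27
  J4: C=30, d=48, L=-18
  J5: C=44, d=13, L=31
  J6: C=54, d=24, L=30
Lmax = max(-7, -1, -27, -18, 31, 30)
= 31


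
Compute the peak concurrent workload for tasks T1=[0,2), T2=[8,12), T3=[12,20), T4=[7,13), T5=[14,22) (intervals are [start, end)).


Check each time point for overlaps:
  t=8: 2 tasks active (T2, T4)
Max concurrent = 2


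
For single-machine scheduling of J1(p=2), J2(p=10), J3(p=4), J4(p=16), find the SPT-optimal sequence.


SPT: sort by shortest processing time
  J1: p=2
  J3: p=4
  J2: p=10
  J4: p=16
Order: J1 → J3 → J2 → J4


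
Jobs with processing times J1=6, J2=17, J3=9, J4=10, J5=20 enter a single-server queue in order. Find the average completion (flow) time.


Completion times:
  J1: completes at 6
  J2: completes at 23
  J3: completes at 32
  J4: completes at 42
  J5: completes at 62
Sum = 165
Average = 165/5
= 33.00


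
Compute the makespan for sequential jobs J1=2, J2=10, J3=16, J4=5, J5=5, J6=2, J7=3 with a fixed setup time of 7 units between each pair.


Makespan = Σ processing + (n-1) × setup
= (2 + 10 + 16 + 5 + 5 + 2 + 3) + (7-1)×7
= 43 + 42
= 85 time units


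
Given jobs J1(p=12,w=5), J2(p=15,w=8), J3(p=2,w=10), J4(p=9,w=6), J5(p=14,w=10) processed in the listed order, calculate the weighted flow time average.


Completion times:
  J1: C=12, w×C=5×12=60
  J2: C=27, w×C=8×27=216
  J3: C=29, w×C=10×29=290
  J4: C=38, w×C=6×38=228
  J5: C=52, w×C=10×52=520
Sum w×C = 1314
Sum w = 39
Weighted avg = 1314/39
= 33.69


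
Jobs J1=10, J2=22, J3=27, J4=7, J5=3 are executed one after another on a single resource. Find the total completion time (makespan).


Sequential makespan: sum all processing times
= 10 + 22 + 27 + 7 + 3
= 69 time units


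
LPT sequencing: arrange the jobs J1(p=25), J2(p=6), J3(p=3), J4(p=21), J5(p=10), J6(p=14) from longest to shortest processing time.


LPT: sort by longest processing time first
  J1: p=25
  J4: p=21
  J6: p=14
  J5: p=10
  J2: p=6
  J3: p=3
Order: J1 → J4 → J6 → J5 → J2 → J3


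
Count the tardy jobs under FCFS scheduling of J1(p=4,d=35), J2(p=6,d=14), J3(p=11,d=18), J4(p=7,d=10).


Completion vs due date:
  J1: C=4, d=35 → on time
  J2: C=10, d=14 → on time
  J3: C=21, d=18 → TARDY
  J4: C=28, d=10 → TARDY
Tardy jobs: J3, J4
Count = 2


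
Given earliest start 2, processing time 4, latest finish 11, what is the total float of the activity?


EF = ES + duration = 2 + 4 = 6
LS = LF - duration = 11 - 4 = 7
Total Float = LF - EF = 11 - 6
(or LS - ES = 7 - 2)
= 5


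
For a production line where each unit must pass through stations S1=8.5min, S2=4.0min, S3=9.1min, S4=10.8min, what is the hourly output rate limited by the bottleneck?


Bottleneck = longest station time
Station times: [8.5, 4.0, 9.1, 10.8]
Max = 10.8 min
Rate = 60 / 10.8
= 5.56 units/hour (bottleneck: 10.8min)


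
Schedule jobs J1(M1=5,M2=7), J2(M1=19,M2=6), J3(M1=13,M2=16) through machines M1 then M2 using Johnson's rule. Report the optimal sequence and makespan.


Johnson's rule:
Group 1 (M1≤M2, sort by M1): ['J1', 'J3']
Group 2 (M1>M2, sort desc M2): ['J2']
Sequence: J1 → J3 → J2
Makespan calculation:
  J1: M1 done=5, M2 done=12
  J3: M1 done=18, M2 done=34
  J2: M1 done=37, M2 done=43
= Sequence: J1 → J3 → J2, Makespan: 43


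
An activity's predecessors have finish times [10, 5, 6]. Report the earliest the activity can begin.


ES = max of all predecessor completion times
Predecessors: [10, 5, 6]
ES = max(10, 5, 6)
= 10


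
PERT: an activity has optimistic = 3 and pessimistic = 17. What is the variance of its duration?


σ² = ((p - o) / 6)² = (p - o)² / 36
= (17 - 3)² / 36
= 14² / 36
= 196 / 36
= 5.4444


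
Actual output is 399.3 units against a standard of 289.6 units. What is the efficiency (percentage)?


Efficiency = (actual / standard) × 100
= (399.3 / 289.6) × 100
= 137.9%


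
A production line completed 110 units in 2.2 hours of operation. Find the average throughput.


Throughput = units / time
= 110 / 2.2
= 50.0 units/hour
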